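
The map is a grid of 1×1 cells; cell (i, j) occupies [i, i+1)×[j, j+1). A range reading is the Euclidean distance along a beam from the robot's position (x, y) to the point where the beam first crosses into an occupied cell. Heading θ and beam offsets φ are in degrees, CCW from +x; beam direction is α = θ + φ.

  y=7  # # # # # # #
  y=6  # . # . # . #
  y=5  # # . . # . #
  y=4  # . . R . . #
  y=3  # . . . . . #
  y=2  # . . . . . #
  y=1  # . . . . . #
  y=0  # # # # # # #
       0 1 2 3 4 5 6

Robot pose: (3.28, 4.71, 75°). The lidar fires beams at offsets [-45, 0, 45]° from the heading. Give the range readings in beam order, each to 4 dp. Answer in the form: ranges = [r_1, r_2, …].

ranges = [0.8314, 2.3708, 1.4896]

beam 1: φ=-45°, α=30°
  dir = (cos 30°, sin 30°) = (0.8660, 0.5000); from cell (3,4)
  next x-line at t=0.8314, next y-line at t=0.5800; Δt_x=1.1547, Δt_y=2.0000
    y: enter (3,5) at t=0.5800
    x: enter (4,5) at t=0.8314 ← occupied
  → r_1 = 0.8314
beam 2: φ=0°, α=75°
  dir = (cos 75°, sin 75°) = (0.2588, 0.9659); from cell (3,4)
  next x-line at t=2.7819, next y-line at t=0.3002; Δt_x=3.8637, Δt_y=1.0353
    y: enter (3,5) at t=0.3002
    y: enter (3,6) at t=1.3355
    y: enter (3,7) at t=2.3708 ← occupied
  → r_2 = 2.3708
beam 3: φ=45°, α=120°
  dir = (cos 120°, sin 120°) = (-0.5000, 0.8660); from cell (3,4)
  next x-line at t=0.5600, next y-line at t=0.3349; Δt_x=2.0000, Δt_y=1.1547
    y: enter (3,5) at t=0.3349
    x: enter (2,5) at t=0.5600
    y: enter (2,6) at t=1.4896 ← occupied
  → r_3 = 1.4896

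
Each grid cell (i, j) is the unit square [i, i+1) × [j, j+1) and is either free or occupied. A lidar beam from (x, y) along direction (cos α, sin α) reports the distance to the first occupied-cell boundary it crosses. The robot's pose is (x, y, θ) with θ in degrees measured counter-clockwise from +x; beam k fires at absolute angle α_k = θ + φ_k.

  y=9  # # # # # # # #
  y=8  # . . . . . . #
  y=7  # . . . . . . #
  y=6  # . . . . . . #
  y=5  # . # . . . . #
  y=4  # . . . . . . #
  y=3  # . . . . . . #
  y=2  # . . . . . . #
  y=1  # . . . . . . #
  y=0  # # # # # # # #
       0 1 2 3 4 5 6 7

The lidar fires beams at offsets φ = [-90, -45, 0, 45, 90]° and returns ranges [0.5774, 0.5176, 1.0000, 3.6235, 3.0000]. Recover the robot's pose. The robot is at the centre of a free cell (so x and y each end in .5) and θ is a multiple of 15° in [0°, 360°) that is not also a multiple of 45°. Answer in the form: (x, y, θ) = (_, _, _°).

Enumerate (i+0.5, j+0.5, θ) over the 47 free cells and 16 admissible headings. For each, cast all 5 beams and compare to the given ranges.
  (3.5, 6.5, 345°): beam 1 = 5.6940 ≠ 0.5774 ✗
  (3.5, 3.5, 165°): beam 1 = 5.6940 ≠ 0.5774 ✗
  (2.5, 6.5, 165°): beam 1 = 2.5882 ≠ 0.5774 ✗
  …
  (4.5, 8.5, 150°): r_1=0.5774, r_2=0.5176, r_3=1.0000, r_4=3.6235, r_5=3.0000 — all match ✓
Unique over the lattice → pose = (4.5, 8.5, 150°).

(x, y, θ) = (4.5, 8.5, 150°)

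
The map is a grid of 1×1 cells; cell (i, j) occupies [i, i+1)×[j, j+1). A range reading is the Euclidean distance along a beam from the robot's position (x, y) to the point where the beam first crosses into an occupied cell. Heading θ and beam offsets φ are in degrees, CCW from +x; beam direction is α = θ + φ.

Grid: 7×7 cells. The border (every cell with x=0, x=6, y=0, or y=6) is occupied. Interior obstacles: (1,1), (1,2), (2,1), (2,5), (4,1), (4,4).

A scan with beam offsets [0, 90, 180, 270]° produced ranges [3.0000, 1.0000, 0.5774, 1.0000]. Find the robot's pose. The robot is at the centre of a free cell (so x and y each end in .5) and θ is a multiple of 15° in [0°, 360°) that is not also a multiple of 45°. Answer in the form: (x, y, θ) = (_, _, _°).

(x, y, θ) = (5.5, 3.5, 210°)

Enumerate (i+0.5, j+0.5, θ) over the 19 free cells and 16 admissible headings. For each, cast all 4 beams and compare to the given ranges.
  (1.5, 5.5, 345°): beam 1 = 0.5176 ≠ 3.0000 ✗
  (4.5, 3.5, 240°): beam 1 = 2.8868 ≠ 3.0000 ✗
  (5.5, 2.5, 60°): beam 1 = 1.0000 ≠ 3.0000 ✗
  (4.5, 5.5, 30°): beam 1 = 1.0000 ≠ 3.0000 ✗
  …
  (5.5, 3.5, 210°): r_1=3.0000, r_2=1.0000, r_3=0.5774, r_4=1.0000 — all match ✓
Only this pose fits every beam.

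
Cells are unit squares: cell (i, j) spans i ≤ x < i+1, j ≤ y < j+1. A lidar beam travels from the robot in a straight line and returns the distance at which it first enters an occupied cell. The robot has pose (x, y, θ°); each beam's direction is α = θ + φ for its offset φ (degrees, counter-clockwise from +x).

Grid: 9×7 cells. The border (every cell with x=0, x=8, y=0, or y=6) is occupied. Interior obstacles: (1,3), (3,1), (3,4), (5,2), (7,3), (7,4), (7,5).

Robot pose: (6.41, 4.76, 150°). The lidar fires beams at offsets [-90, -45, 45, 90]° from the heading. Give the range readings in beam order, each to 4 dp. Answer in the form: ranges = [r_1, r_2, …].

beam 1: φ=-90°, α=60°
  direction (0.5000, 0.8660); cell (6,4); t to first gridline: x 1.1800, y 0.2771 (then +2.0000 / +1.1547)
    (6,5) via y @ 0.2771
    (7,5) via x @ 1.1800  # hit
  → r_1 = 1.1800
beam 2: φ=-45°, α=105°
  direction (-0.2588, 0.9659); cell (6,4); t to first gridline: x 1.5841, y 0.2485 (then +3.8637 / +1.0353)
    (6,5) via y @ 0.2485
    (6,6) via y @ 1.2837  # hit
  → r_2 = 1.2837
beam 3: φ=45°, α=195°
  direction (-0.9659, -0.2588); cell (6,4); t to first gridline: x 0.4245, y 2.9364 (then +1.0353 / +3.8637)
    (5,4) via x @ 0.4245
    (4,4) via x @ 1.4597
    (3,4) via x @ 2.4950  # hit
  → r_3 = 2.4950
beam 4: φ=90°, α=240°
  direction (-0.5000, -0.8660); cell (6,4); t to first gridline: x 0.8200, y 0.8776 (then +2.0000 / +1.1547)
    (5,4) via x @ 0.8200
    (5,3) via y @ 0.8776
    (5,2) via y @ 2.0323  # hit
  → r_4 = 2.0323

ranges = [1.1800, 1.2837, 2.4950, 2.0323]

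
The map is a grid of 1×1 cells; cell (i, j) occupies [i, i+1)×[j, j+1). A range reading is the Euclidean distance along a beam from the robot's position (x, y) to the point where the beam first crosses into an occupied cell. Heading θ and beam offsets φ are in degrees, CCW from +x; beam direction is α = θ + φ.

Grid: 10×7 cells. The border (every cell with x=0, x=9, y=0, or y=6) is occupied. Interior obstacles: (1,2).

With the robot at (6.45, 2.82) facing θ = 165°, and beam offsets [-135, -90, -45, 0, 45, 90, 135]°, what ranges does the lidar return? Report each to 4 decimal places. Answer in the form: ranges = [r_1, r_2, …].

ranges = [2.9445, 3.2922, 3.6719, 5.6423, 3.6400, 1.8842, 2.1016]

beam 1: φ=-135°, α=30°
  cosα=0.8660 sinα=0.5000 | (6,2) | tMaxX 0.6351 tMaxY 0.3600 | tΔX 1.1547 tΔY 2.0000
    t=0.3600 [y] (6,3)
    t=0.6351 [x] (7,3)
    t=1.7898 [x] (8,3)
    t=2.3600 [y] (8,4)
    t=2.9445 [x] (9,4) — stop
  → r_1 = 2.9445
beam 2: φ=-90°, α=75°
  cosα=0.2588 sinα=0.9659 | (6,2) | tMaxX 2.1250 tMaxY 0.1863 | tΔX 3.8637 tΔY 1.0353
    t=0.1863 [y] (6,3)
    t=1.2216 [y] (6,4)
    t=2.1250 [x] (7,4)
    t=2.2569 [y] (7,5)
    t=3.2922 [y] (7,6) — stop
  → r_2 = 3.2922
beam 3: φ=-45°, α=120°
  cosα=-0.5000 sinα=0.8660 | (6,2) | tMaxX 0.9000 tMaxY 0.2078 | tΔX 2.0000 tΔY 1.1547
    t=0.2078 [y] (6,3)
    t=0.9000 [x] (5,3)
    t=1.3625 [y] (5,4)
    t=2.5172 [y] (5,5)
    t=2.9000 [x] (4,5)
    t=3.6719 [y] (4,6) — stop
  → r_3 = 3.6719
beam 4: φ=0°, α=165°
  cosα=-0.9659 sinα=0.2588 | (6,2) | tMaxX 0.4659 tMaxY 0.6955 | tΔX 1.0353 tΔY 3.8637
    t=0.4659 [x] (5,2)
    t=0.6955 [y] (5,3)
    t=1.5012 [x] (4,3)
    t=2.5364 [x] (3,3)
    t=3.5717 [x] (2,3)
    t=4.5592 [y] (2,4)
    t=4.6070 [x] (1,4)
    t=5.6423 [x] (0,4) — stop
  → r_4 = 5.6423
beam 5: φ=45°, α=210°
  cosα=-0.8660 sinα=-0.5000 | (6,2) | tMaxX 0.5196 tMaxY 1.6400 | tΔX 1.1547 tΔY 2.0000
    t=0.5196 [x] (5,2)
    t=1.6400 [y] (5,1)
    t=1.6743 [x] (4,1)
    t=2.8290 [x] (3,1)
    t=3.6400 [y] (3,0) — stop
  → r_5 = 3.6400
beam 6: φ=90°, α=255°
  cosα=-0.2588 sinα=-0.9659 | (6,2) | tMaxX 1.7387 tMaxY 0.8489 | tΔX 3.8637 tΔY 1.0353
    t=0.8489 [y] (6,1)
    t=1.7387 [x] (5,1)
    t=1.8842 [y] (5,0) — stop
  → r_6 = 1.8842
beam 7: φ=135°, α=300°
  cosα=0.5000 sinα=-0.8660 | (6,2) | tMaxX 1.1000 tMaxY 0.9469 | tΔX 2.0000 tΔY 1.1547
    t=0.9469 [y] (6,1)
    t=1.1000 [x] (7,1)
    t=2.1016 [y] (7,0) — stop
  → r_7 = 2.1016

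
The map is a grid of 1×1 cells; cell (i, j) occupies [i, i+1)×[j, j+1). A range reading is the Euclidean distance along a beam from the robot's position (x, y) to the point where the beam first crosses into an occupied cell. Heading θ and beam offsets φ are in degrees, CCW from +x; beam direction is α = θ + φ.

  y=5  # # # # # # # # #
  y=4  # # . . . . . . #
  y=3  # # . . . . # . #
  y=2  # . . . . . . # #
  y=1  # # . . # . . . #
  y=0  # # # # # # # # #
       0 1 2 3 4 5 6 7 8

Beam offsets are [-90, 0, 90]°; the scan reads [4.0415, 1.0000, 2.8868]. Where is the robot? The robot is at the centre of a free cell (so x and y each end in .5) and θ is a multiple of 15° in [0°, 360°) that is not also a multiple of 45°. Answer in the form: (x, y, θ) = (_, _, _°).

(x, y, θ) = (5.5, 2.5, 240°)

Candidates: 22 free-cell centres × 16 headings = 352 poses. Raycast each; keep the one whose scan matches to 4 dp.
  (7.5, 3.5, 195°): beam 1 = 1.5529 ≠ 4.0415 ✗
  (5.5, 1.5, 60°): beam 1 = 1.0000 ≠ 4.0415 ✗
  (2.5, 4.5, 120°): beam 1 = 1.0000 ≠ 4.0415 ✗
  (3.5, 4.5, 345°): beam 1 = 3.6235 ≠ 4.0415 ✗
  …
  (5.5, 2.5, 240°): r_1=4.0415, r_2=1.0000, r_3=2.8868 — all match ✓
Unique over the lattice → pose = (5.5, 2.5, 240°).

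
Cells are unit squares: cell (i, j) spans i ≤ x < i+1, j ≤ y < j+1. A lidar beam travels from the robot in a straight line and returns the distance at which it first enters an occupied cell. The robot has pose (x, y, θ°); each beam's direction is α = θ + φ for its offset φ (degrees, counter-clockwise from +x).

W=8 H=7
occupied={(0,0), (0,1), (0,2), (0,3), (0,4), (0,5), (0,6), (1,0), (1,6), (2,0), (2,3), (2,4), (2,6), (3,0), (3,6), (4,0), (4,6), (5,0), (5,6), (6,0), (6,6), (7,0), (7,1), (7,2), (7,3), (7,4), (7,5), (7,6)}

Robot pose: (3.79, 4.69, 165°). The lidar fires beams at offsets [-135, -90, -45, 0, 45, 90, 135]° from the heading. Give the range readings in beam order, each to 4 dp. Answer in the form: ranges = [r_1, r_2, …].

ranges = [2.6200, 1.3562, 1.5127, 0.8179, 0.9122, 3.8202, 4.2608]

beam 1: φ=-135°, α=30°
  cosα=0.8660 sinα=0.5000 | (3,4) | tMaxX 0.2425 tMaxY 0.6200 | tΔX 1.1547 tΔY 2.0000
    t=0.2425 [x] (4,4)
    t=0.6200 [y] (4,5)
    t=1.3972 [x] (5,5)
    t=2.5519 [x] (6,5)
    t=2.6200 [y] (6,6) — stop
  → r_1 = 2.6200
beam 2: φ=-90°, α=75°
  cosα=0.2588 sinα=0.9659 | (3,4) | tMaxX 0.8114 tMaxY 0.3209 | tΔX 3.8637 tΔY 1.0353
    t=0.3209 [y] (3,5)
    t=0.8114 [x] (4,5)
    t=1.3562 [y] (4,6) — stop
  → r_2 = 1.3562
beam 3: φ=-45°, α=120°
  cosα=-0.5000 sinα=0.8660 | (3,4) | tMaxX 1.5800 tMaxY 0.3580 | tΔX 2.0000 tΔY 1.1547
    t=0.3580 [y] (3,5)
    t=1.5127 [y] (3,6) — stop
  → r_3 = 1.5127
beam 4: φ=0°, α=165°
  cosα=-0.9659 sinα=0.2588 | (3,4) | tMaxX 0.8179 tMaxY 1.1977 | tΔX 1.0353 tΔY 3.8637
    t=0.8179 [x] (2,4) — stop
  → r_4 = 0.8179
beam 5: φ=45°, α=210°
  cosα=-0.8660 sinα=-0.5000 | (3,4) | tMaxX 0.9122 tMaxY 1.3800 | tΔX 1.1547 tΔY 2.0000
    t=0.9122 [x] (2,4) — stop
  → r_5 = 0.9122
beam 6: φ=90°, α=255°
  cosα=-0.2588 sinα=-0.9659 | (3,4) | tMaxX 3.0523 tMaxY 0.7143 | tΔX 3.8637 tΔY 1.0353
    t=0.7143 [y] (3,3)
    t=1.7496 [y] (3,2)
    t=2.7849 [y] (3,1)
    t=3.0523 [x] (2,1)
    t=3.8202 [y] (2,0) — stop
  → r_6 = 3.8202
beam 7: φ=135°, α=300°
  cosα=0.5000 sinα=-0.8660 | (3,4) | tMaxX 0.4200 tMaxY 0.7967 | tΔX 2.0000 tΔY 1.1547
    t=0.4200 [x] (4,4)
    t=0.7967 [y] (4,3)
    t=1.9514 [y] (4,2)
    t=2.4200 [x] (5,2)
    t=3.1061 [y] (5,1)
    t=4.2608 [y] (5,0) — stop
  → r_7 = 4.2608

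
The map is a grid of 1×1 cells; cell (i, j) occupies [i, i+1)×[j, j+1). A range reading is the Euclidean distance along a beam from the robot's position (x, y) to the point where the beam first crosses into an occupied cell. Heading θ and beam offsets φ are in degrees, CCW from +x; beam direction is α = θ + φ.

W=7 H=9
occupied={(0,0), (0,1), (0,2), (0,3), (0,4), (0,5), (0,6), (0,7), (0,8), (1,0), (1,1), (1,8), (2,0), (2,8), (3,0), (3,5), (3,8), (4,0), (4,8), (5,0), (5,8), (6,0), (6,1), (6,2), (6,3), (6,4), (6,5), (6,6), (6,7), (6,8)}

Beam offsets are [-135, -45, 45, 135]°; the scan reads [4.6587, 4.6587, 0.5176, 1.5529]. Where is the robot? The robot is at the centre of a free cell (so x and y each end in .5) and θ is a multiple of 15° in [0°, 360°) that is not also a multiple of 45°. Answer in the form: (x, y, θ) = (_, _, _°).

Enumerate (i+0.5, j+0.5, θ) over the 33 free cells and 16 admissible headings. For each, cast all 4 beams and compare to the given ranges.
  (1.5, 2.5, 345°): beam 1 = 0.5774 ≠ 4.6587 ✗
  (3.5, 4.5, 75°): beam 1 = 4.0415 ≠ 4.6587 ✗
  (1.5, 4.5, 150°): beam 1 = 1.9319 ≠ 4.6587 ✗
  (4.5, 2.5, 105°): beam 1 = 1.7321 ≠ 4.6587 ✗
  (4.5, 4.5, 60°): beam 1 = 3.6235 ≠ 4.6587 ✗
  …
  (1.5, 3.5, 120°): r_1=4.6587, r_2=4.6587, r_3=0.5176, r_4=1.5529 — all match ✓
Only this pose fits every beam.

(x, y, θ) = (1.5, 3.5, 120°)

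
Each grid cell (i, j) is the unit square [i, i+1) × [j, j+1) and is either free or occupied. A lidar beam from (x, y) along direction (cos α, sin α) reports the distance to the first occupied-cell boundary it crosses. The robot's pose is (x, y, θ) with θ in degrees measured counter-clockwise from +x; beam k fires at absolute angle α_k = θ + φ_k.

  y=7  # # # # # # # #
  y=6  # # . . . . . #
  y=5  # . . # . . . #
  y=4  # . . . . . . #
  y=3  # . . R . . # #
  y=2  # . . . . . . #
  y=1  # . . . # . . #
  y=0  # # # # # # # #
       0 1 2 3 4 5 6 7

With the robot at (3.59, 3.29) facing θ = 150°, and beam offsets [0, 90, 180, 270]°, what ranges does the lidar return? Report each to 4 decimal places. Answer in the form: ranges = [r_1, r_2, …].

beam 1: φ=0°, α=150°
  direction (-0.8660, 0.5000); cell (3,3); t to first gridline: x 0.6813, y 1.4200 (then +1.1547 / +2.0000)
    (2,3) via x @ 0.6813
    (2,4) via y @ 1.4200
    (1,4) via x @ 1.8360
    (0,4) via x @ 2.9907  # hit
  → r_1 = 2.9907
beam 2: φ=90°, α=240°
  direction (-0.5000, -0.8660); cell (3,3); t to first gridline: x 1.1800, y 0.3349 (then +2.0000 / +1.1547)
    (3,2) via y @ 0.3349
    (2,2) via x @ 1.1800
    (2,1) via y @ 1.4896
    (2,0) via y @ 2.6443  # hit
  → r_2 = 2.6443
beam 3: φ=180°, α=330°
  direction (0.8660, -0.5000); cell (3,3); t to first gridline: x 0.4734, y 0.5800 (then +1.1547 / +2.0000)
    (4,3) via x @ 0.4734
    (4,2) via y @ 0.5800
    (5,2) via x @ 1.6281
    (5,1) via y @ 2.5800
    (6,1) via x @ 2.7828
    (7,1) via x @ 3.9375  # hit
  → r_3 = 3.9375
beam 4: φ=270°, α=60°
  direction (0.5000, 0.8660); cell (3,3); t to first gridline: x 0.8200, y 0.8198 (then +2.0000 / +1.1547)
    (3,4) via y @ 0.8198
    (4,4) via x @ 0.8200
    (4,5) via y @ 1.9745
    (5,5) via x @ 2.8200
    (5,6) via y @ 3.1292
    (5,7) via y @ 4.2839  # hit
  → r_4 = 4.2839

ranges = [2.9907, 2.6443, 3.9375, 4.2839]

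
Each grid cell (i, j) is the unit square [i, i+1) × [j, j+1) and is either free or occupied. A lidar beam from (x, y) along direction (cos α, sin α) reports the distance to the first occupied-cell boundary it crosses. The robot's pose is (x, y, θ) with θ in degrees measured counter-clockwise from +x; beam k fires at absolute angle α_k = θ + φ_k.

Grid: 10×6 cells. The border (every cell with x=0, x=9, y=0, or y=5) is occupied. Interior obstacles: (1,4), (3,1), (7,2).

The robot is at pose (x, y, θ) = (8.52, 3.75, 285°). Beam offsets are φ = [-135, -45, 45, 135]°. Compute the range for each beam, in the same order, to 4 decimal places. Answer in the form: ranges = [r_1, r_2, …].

beam 1: φ=-135°, α=150°
  d=(-0.8660,0.5000)  start (8,3)  tX=0.6004 tY=0.5000  stride 1/|dx|=1.1547 1/|dy|=2.0000
    cross y-line → (8,4), t=0.5000
    cross x-line → (7,4), t=0.6004
    cross x-line → (6,4), t=1.7551
    cross y-line → (6,5), t=2.5000 (wall)
  → r_1 = 2.5000
beam 2: φ=-45°, α=240°
  d=(-0.5000,-0.8660)  start (8,3)  tX=1.0400 tY=0.8660  stride 1/|dx|=2.0000 1/|dy|=1.1547
    cross y-line → (8,2), t=0.8660
    cross x-line → (7,2), t=1.0400 (wall)
  → r_2 = 1.0400
beam 3: φ=45°, α=330°
  d=(0.8660,-0.5000)  start (8,3)  tX=0.5543 tY=1.5000  stride 1/|dx|=1.1547 1/|dy|=2.0000
    cross x-line → (9,3), t=0.5543 (wall)
  → r_3 = 0.5543
beam 4: φ=135°, α=60°
  d=(0.5000,0.8660)  start (8,3)  tX=0.9600 tY=0.2887  stride 1/|dx|=2.0000 1/|dy|=1.1547
    cross y-line → (8,4), t=0.2887
    cross x-line → (9,4), t=0.9600 (wall)
  → r_4 = 0.9600

ranges = [2.5000, 1.0400, 0.5543, 0.9600]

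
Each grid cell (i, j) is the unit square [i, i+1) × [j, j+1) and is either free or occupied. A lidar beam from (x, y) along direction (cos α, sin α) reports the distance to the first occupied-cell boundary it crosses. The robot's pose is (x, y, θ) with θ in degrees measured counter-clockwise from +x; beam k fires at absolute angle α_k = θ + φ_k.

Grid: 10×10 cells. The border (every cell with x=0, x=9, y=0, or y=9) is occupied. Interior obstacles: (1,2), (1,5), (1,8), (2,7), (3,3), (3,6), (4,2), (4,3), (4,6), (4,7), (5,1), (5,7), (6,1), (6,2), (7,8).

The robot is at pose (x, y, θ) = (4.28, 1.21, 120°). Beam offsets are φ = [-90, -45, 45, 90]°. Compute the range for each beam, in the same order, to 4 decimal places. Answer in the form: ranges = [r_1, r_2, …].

ranges = [0.8314, 0.8179, 3.0523, 0.4200]

beam 1: φ=-90°, α=30°
  cosα=0.8660 sinα=0.5000 | (4,1) | tMaxX 0.8314 tMaxY 1.5800 | tΔX 1.1547 tΔY 2.0000
    t=0.8314 [x] (5,1) — stop
  → r_1 = 0.8314
beam 2: φ=-45°, α=75°
  cosα=0.2588 sinα=0.9659 | (4,1) | tMaxX 2.7819 tMaxY 0.8179 | tΔX 3.8637 tΔY 1.0353
    t=0.8179 [y] (4,2) — stop
  → r_2 = 0.8179
beam 3: φ=45°, α=165°
  cosα=-0.9659 sinα=0.2588 | (4,1) | tMaxX 0.2899 tMaxY 3.0523 | tΔX 1.0353 tΔY 3.8637
    t=0.2899 [x] (3,1)
    t=1.3252 [x] (2,1)
    t=2.3604 [x] (1,1)
    t=3.0523 [y] (1,2) — stop
  → r_3 = 3.0523
beam 4: φ=90°, α=210°
  cosα=-0.8660 sinα=-0.5000 | (4,1) | tMaxX 0.3233 tMaxY 0.4200 | tΔX 1.1547 tΔY 2.0000
    t=0.3233 [x] (3,1)
    t=0.4200 [y] (3,0) — stop
  → r_4 = 0.4200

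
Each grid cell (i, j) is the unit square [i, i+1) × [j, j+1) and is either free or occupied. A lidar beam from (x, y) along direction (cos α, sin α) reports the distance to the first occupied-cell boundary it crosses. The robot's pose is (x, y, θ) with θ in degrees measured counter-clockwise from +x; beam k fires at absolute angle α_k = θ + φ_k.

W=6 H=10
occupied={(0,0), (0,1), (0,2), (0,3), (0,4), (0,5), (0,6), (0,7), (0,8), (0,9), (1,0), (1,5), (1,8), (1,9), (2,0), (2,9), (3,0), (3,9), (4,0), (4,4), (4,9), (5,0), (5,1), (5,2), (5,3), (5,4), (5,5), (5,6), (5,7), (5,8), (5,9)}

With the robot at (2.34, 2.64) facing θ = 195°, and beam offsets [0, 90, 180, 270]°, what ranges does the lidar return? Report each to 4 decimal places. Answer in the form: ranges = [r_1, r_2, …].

beam 1: φ=0°, α=195°
  dir = (cos 195°, sin 195°) = (-0.9659, -0.2588); from cell (2,2)
  next x-line at t=0.3520, next y-line at t=2.4728; Δt_x=1.0353, Δt_y=3.8637
    x: enter (1,2) at t=0.3520
    x: enter (0,2) at t=1.3873 ← occupied
  → r_1 = 1.3873
beam 2: φ=90°, α=285°
  dir = (cos 285°, sin 285°) = (0.2588, -0.9659); from cell (2,2)
  next x-line at t=2.5500, next y-line at t=0.6626; Δt_x=3.8637, Δt_y=1.0353
    y: enter (2,1) at t=0.6626
    y: enter (2,0) at t=1.6979 ← occupied
  → r_2 = 1.6979
beam 3: φ=180°, α=15°
  dir = (cos 15°, sin 15°) = (0.9659, 0.2588); from cell (2,2)
  next x-line at t=0.6833, next y-line at t=1.3909; Δt_x=1.0353, Δt_y=3.8637
    x: enter (3,2) at t=0.6833
    y: enter (3,3) at t=1.3909
    x: enter (4,3) at t=1.7186
    x: enter (5,3) at t=2.7538 ← occupied
  → r_3 = 2.7538
beam 4: φ=270°, α=105°
  dir = (cos 105°, sin 105°) = (-0.2588, 0.9659); from cell (2,2)
  next x-line at t=1.3137, next y-line at t=0.3727; Δt_x=3.8637, Δt_y=1.0353
    y: enter (2,3) at t=0.3727
    x: enter (1,3) at t=1.3137
    y: enter (1,4) at t=1.4080
    y: enter (1,5) at t=2.4433 ← occupied
  → r_4 = 2.4433

ranges = [1.3873, 1.6979, 2.7538, 2.4433]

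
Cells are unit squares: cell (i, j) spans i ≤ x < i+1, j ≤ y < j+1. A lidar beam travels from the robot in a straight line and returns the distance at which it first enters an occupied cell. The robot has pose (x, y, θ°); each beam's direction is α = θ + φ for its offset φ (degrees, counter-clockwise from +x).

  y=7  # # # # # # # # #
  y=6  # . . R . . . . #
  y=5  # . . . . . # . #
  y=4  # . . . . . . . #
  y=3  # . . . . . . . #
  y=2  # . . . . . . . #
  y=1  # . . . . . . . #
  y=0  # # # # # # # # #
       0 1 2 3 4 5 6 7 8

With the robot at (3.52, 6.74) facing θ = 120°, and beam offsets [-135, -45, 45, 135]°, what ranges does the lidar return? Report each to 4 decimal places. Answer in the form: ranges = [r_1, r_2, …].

beam 1: φ=-135°, α=345°
  d=(0.9659,-0.2588)  start (3,6)  tX=0.4969 tY=2.8591  stride 1/|dx|=1.0353 1/|dy|=3.8637
    cross x-line → (4,6), t=0.4969
    cross x-line → (5,6), t=1.5322
    cross x-line → (6,6), t=2.5675
    cross y-line → (6,5), t=2.8591 (wall)
  → r_1 = 2.8591
beam 2: φ=-45°, α=75°
  d=(0.2588,0.9659)  start (3,6)  tX=1.8546 tY=0.2692  stride 1/|dx|=3.8637 1/|dy|=1.0353
    cross y-line → (3,7), t=0.2692 (wall)
  → r_2 = 0.2692
beam 3: φ=45°, α=165°
  d=(-0.9659,0.2588)  start (3,6)  tX=0.5383 tY=1.0046  stride 1/|dx|=1.0353 1/|dy|=3.8637
    cross x-line → (2,6), t=0.5383
    cross y-line → (2,7), t=1.0046 (wall)
  → r_3 = 1.0046
beam 4: φ=135°, α=255°
  d=(-0.2588,-0.9659)  start (3,6)  tX=2.0091 tY=0.7661  stride 1/|dx|=3.8637 1/|dy|=1.0353
    cross y-line → (3,5), t=0.7661
    cross y-line → (3,4), t=1.8014
    cross x-line → (2,4), t=2.0091
    cross y-line → (2,3), t=2.8367
    cross y-line → (2,2), t=3.8719
    cross y-line → (2,1), t=4.9072
    cross x-line → (1,1), t=5.8728
    cross y-line → (1,0), t=5.9425 (wall)
  → r_4 = 5.9425

ranges = [2.8591, 0.2692, 1.0046, 5.9425]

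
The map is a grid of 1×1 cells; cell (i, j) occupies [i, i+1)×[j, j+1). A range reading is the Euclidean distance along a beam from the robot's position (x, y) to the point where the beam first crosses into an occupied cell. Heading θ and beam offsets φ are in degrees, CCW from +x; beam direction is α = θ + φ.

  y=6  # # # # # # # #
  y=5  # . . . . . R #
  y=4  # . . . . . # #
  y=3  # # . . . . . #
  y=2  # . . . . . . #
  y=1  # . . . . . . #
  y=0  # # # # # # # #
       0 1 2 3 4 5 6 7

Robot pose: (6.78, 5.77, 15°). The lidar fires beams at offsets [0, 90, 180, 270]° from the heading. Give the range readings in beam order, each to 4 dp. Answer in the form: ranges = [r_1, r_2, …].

beam 1: φ=0°, α=15°
  dir = (cos 15°, sin 15°) = (0.9659, 0.2588); from cell (6,5)
  next x-line at t=0.2278, next y-line at t=0.8887; Δt_x=1.0353, Δt_y=3.8637
    x: enter (7,5) at t=0.2278 ← occupied
  → r_1 = 0.2278
beam 2: φ=90°, α=105°
  dir = (cos 105°, sin 105°) = (-0.2588, 0.9659); from cell (6,5)
  next x-line at t=3.0137, next y-line at t=0.2381; Δt_x=3.8637, Δt_y=1.0353
    y: enter (6,6) at t=0.2381 ← occupied
  → r_2 = 0.2381
beam 3: φ=180°, α=195°
  dir = (cos 195°, sin 195°) = (-0.9659, -0.2588); from cell (6,5)
  next x-line at t=0.8075, next y-line at t=2.9751; Δt_x=1.0353, Δt_y=3.8637
    x: enter (5,5) at t=0.8075
    x: enter (4,5) at t=1.8428
    x: enter (3,5) at t=2.8781
    y: enter (3,4) at t=2.9751
    x: enter (2,4) at t=3.9133
    x: enter (1,4) at t=4.9486
    x: enter (0,4) at t=5.9839 ← occupied
  → r_3 = 5.9839
beam 4: φ=270°, α=285°
  dir = (cos 285°, sin 285°) = (0.2588, -0.9659); from cell (6,5)
  next x-line at t=0.8500, next y-line at t=0.7972; Δt_x=3.8637, Δt_y=1.0353
    y: enter (6,4) at t=0.7972 ← occupied
  → r_4 = 0.7972

ranges = [0.2278, 0.2381, 5.9839, 0.7972]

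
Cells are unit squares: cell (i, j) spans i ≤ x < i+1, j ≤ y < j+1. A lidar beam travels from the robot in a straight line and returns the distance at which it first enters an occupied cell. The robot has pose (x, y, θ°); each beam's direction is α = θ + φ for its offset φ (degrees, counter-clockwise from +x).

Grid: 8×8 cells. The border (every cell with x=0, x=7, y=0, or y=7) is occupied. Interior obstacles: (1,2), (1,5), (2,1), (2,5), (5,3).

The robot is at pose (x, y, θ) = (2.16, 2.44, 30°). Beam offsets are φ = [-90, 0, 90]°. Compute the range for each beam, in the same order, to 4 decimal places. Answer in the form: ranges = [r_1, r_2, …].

ranges = [0.5081, 5.5888, 0.3200]

beam 1: φ=-90°, α=300°
  d=(0.5000,-0.8660)  start (2,2)  tX=1.6800 tY=0.5081  stride 1/|dx|=2.0000 1/|dy|=1.1547
    cross y-line → (2,1), t=0.5081 (wall)
  → r_1 = 0.5081
beam 2: φ=0°, α=30°
  d=(0.8660,0.5000)  start (2,2)  tX=0.9699 tY=1.1200  stride 1/|dx|=1.1547 1/|dy|=2.0000
    cross x-line → (3,2), t=0.9699
    cross y-line → (3,3), t=1.1200
    cross x-line → (4,3), t=2.1246
    cross y-line → (4,4), t=3.1200
    cross x-line → (5,4), t=3.2793
    cross x-line → (6,4), t=4.4341
    cross y-line → (6,5), t=5.1200
    cross x-line → (7,5), t=5.5888 (wall)
  → r_2 = 5.5888
beam 3: φ=90°, α=120°
  d=(-0.5000,0.8660)  start (2,2)  tX=0.3200 tY=0.6466  stride 1/|dx|=2.0000 1/|dy|=1.1547
    cross x-line → (1,2), t=0.3200 (wall)
  → r_3 = 0.3200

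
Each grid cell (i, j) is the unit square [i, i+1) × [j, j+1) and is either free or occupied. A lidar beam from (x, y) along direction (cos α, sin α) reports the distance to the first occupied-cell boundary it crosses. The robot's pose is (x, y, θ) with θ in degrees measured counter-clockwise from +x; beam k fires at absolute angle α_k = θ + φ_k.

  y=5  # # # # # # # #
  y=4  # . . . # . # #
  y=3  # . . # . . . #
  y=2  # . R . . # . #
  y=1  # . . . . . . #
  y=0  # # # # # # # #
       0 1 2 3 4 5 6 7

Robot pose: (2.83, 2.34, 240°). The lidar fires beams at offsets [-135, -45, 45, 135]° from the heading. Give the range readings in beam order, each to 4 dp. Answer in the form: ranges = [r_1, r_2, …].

beam 1: φ=-135°, α=105°
  d=(-0.2588,0.9659)  start (2,2)  tX=3.2069 tY=0.6833  stride 1/|dx|=3.8637 1/|dy|=1.0353
    cross y-line → (2,3), t=0.6833
    cross y-line → (2,4), t=1.7186
    cross y-line → (2,5), t=2.7538 (wall)
  → r_1 = 2.7538
beam 2: φ=-45°, α=195°
  d=(-0.9659,-0.2588)  start (2,2)  tX=0.8593 tY=1.3137  stride 1/|dx|=1.0353 1/|dy|=3.8637
    cross x-line → (1,2), t=0.8593
    cross y-line → (1,1), t=1.3137
    cross x-line → (0,1), t=1.8946 (wall)
  → r_2 = 1.8946
beam 3: φ=45°, α=285°
  d=(0.2588,-0.9659)  start (2,2)  tX=0.6568 tY=0.3520  stride 1/|dx|=3.8637 1/|dy|=1.0353
    cross y-line → (2,1), t=0.3520
    cross x-line → (3,1), t=0.6568
    cross y-line → (3,0), t=1.3873 (wall)
  → r_3 = 1.3873
beam 4: φ=135°, α=15°
  d=(0.9659,0.2588)  start (2,2)  tX=0.1760 tY=2.5500  stride 1/|dx|=1.0353 1/|dy|=3.8637
    cross x-line → (3,2), t=0.1760
    cross x-line → (4,2), t=1.2113
    cross x-line → (5,2), t=2.2465 (wall)
  → r_4 = 2.2465

ranges = [2.7538, 1.8946, 1.3873, 2.2465]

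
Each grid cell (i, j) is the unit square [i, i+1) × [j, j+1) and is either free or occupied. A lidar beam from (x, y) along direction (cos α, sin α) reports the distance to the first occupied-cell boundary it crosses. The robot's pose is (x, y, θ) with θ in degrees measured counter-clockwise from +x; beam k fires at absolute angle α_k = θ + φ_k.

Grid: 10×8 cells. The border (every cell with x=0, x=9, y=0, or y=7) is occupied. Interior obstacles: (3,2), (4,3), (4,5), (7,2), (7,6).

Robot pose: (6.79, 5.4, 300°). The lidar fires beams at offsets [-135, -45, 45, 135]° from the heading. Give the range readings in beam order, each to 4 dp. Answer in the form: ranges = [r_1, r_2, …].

beam 1: φ=-135°, α=165°
  dir = (cos 165°, sin 165°) = (-0.9659, 0.2588); from cell (6,5)
  next x-line at t=0.8179, next y-line at t=2.3182; Δt_x=1.0353, Δt_y=3.8637
    x: enter (5,5) at t=0.8179
    x: enter (4,5) at t=1.8531 ← occupied
  → r_1 = 1.8531
beam 2: φ=-45°, α=255°
  dir = (cos 255°, sin 255°) = (-0.2588, -0.9659); from cell (6,5)
  next x-line at t=3.0523, next y-line at t=0.4141; Δt_x=3.8637, Δt_y=1.0353
    y: enter (6,4) at t=0.4141
    y: enter (6,3) at t=1.4494
    y: enter (6,2) at t=2.4847
    x: enter (5,2) at t=3.0523
    y: enter (5,1) at t=3.5199
    y: enter (5,0) at t=4.5552 ← occupied
  → r_2 = 4.5552
beam 3: φ=45°, α=345°
  dir = (cos 345°, sin 345°) = (0.9659, -0.2588); from cell (6,5)
  next x-line at t=0.2174, next y-line at t=1.5455; Δt_x=1.0353, Δt_y=3.8637
    x: enter (7,5) at t=0.2174
    x: enter (8,5) at t=1.2527
    y: enter (8,4) at t=1.5455
    x: enter (9,4) at t=2.2880 ← occupied
  → r_3 = 2.2880
beam 4: φ=135°, α=75°
  dir = (cos 75°, sin 75°) = (0.2588, 0.9659); from cell (6,5)
  next x-line at t=0.8114, next y-line at t=0.6212; Δt_x=3.8637, Δt_y=1.0353
    y: enter (6,6) at t=0.6212
    x: enter (7,6) at t=0.8114 ← occupied
  → r_4 = 0.8114

ranges = [1.8531, 4.5552, 2.2880, 0.8114]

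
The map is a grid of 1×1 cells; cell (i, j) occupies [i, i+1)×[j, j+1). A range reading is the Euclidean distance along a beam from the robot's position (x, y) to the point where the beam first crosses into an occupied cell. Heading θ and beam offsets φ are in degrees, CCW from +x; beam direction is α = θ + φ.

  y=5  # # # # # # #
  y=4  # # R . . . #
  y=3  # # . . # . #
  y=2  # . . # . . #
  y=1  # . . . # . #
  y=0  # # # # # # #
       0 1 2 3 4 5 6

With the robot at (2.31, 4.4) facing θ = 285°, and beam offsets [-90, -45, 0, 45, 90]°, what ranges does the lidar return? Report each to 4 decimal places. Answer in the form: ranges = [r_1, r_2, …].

beam 1: φ=-90°, α=195°
  d=(-0.9659,-0.2588)  start (2,4)  tX=0.3209 tY=1.5455  stride 1/|dx|=1.0353 1/|dy|=3.8637
    cross x-line → (1,4), t=0.3209 (wall)
  → r_1 = 0.3209
beam 2: φ=-45°, α=240°
  d=(-0.5000,-0.8660)  start (2,4)  tX=0.6200 tY=0.4619  stride 1/|dx|=2.0000 1/|dy|=1.1547
    cross y-line → (2,3), t=0.4619
    cross x-line → (1,3), t=0.6200 (wall)
  → r_2 = 0.6200
beam 3: φ=0°, α=285°
  d=(0.2588,-0.9659)  start (2,4)  tX=2.6660 tY=0.4141  stride 1/|dx|=3.8637 1/|dy|=1.0353
    cross y-line → (2,3), t=0.4141
    cross y-line → (2,2), t=1.4494
    cross y-line → (2,1), t=2.4847
    cross x-line → (3,1), t=2.6660
    cross y-line → (3,0), t=3.5199 (wall)
  → r_3 = 3.5199
beam 4: φ=45°, α=330°
  d=(0.8660,-0.5000)  start (2,4)  tX=0.7967 tY=0.8000  stride 1/|dx|=1.1547 1/|dy|=2.0000
    cross x-line → (3,4), t=0.7967
    cross y-line → (3,3), t=0.8000
    cross x-line → (4,3), t=1.9514 (wall)
  → r_4 = 1.9514
beam 5: φ=90°, α=15°
  d=(0.9659,0.2588)  start (2,4)  tX=0.7143 tY=2.3182  stride 1/|dx|=1.0353 1/|dy|=3.8637
    cross x-line → (3,4), t=0.7143
    cross x-line → (4,4), t=1.7496
    cross y-line → (4,5), t=2.3182 (wall)
  → r_5 = 2.3182

ranges = [0.3209, 0.6200, 3.5199, 1.9514, 2.3182]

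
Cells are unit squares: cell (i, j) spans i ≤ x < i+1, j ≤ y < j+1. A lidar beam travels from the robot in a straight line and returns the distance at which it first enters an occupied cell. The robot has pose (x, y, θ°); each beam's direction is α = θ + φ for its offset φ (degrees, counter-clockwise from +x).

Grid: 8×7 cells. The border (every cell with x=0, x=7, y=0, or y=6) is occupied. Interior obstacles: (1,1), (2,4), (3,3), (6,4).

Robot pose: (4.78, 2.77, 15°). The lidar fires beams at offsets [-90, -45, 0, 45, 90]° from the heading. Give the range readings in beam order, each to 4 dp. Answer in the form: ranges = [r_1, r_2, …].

beam 1: φ=-90°, α=285°
  d=(0.2588,-0.9659)  start (4,2)  tX=0.8500 tY=0.7972  stride 1/|dx|=3.8637 1/|dy|=1.0353
    cross y-line → (4,1), t=0.7972
    cross x-line → (5,1), t=0.8500
    cross y-line → (5,0), t=1.8324 (wall)
  → r_1 = 1.8324
beam 2: φ=-45°, α=330°
  d=(0.8660,-0.5000)  start (4,2)  tX=0.2540 tY=1.5400  stride 1/|dx|=1.1547 1/|dy|=2.0000
    cross x-line → (5,2), t=0.2540
    cross x-line → (6,2), t=1.4087
    cross y-line → (6,1), t=1.5400
    cross x-line → (7,1), t=2.5634 (wall)
  → r_2 = 2.5634
beam 3: φ=0°, α=15°
  d=(0.9659,0.2588)  start (4,2)  tX=0.2278 tY=0.8887  stride 1/|dx|=1.0353 1/|dy|=3.8637
    cross x-line → (5,2), t=0.2278
    cross y-line → (5,3), t=0.8887
    cross x-line → (6,3), t=1.2630
    cross x-line → (7,3), t=2.2983 (wall)
  → r_3 = 2.2983
beam 4: φ=45°, α=60°
  d=(0.5000,0.8660)  start (4,2)  tX=0.4400 tY=0.2656  stride 1/|dx|=2.0000 1/|dy|=1.1547
    cross y-line → (4,3), t=0.2656
    cross x-line → (5,3), t=0.4400
    cross y-line → (5,4), t=1.4203
    cross x-line → (6,4), t=2.4400 (wall)
  → r_4 = 2.4400
beam 5: φ=90°, α=105°
  d=(-0.2588,0.9659)  start (4,2)  tX=3.0137 tY=0.2381  stride 1/|dx|=3.8637 1/|dy|=1.0353
    cross y-line → (4,3), t=0.2381
    cross y-line → (4,4), t=1.2734
    cross y-line → (4,5), t=2.3087
    cross x-line → (3,5), t=3.0137
    cross y-line → (3,6), t=3.3439 (wall)
  → r_5 = 3.3439

ranges = [1.8324, 2.5634, 2.2983, 2.4400, 3.3439]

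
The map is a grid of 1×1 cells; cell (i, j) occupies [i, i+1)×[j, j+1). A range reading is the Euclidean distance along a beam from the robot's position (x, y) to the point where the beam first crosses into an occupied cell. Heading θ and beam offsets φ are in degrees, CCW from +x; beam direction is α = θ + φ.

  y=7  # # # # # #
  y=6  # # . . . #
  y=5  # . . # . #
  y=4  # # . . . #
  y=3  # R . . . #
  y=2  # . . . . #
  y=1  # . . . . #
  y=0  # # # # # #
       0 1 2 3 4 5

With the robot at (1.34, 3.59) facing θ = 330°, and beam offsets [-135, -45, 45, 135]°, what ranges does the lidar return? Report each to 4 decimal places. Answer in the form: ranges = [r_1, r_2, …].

ranges = [0.3520, 2.6814, 3.7891, 0.4245]

beam 1: φ=-135°, α=195°
  dir = (cos 195°, sin 195°) = (-0.9659, -0.2588); from cell (1,3)
  next x-line at t=0.3520, next y-line at t=2.2796; Δt_x=1.0353, Δt_y=3.8637
    x: enter (0,3) at t=0.3520 ← occupied
  → r_1 = 0.3520
beam 2: φ=-45°, α=285°
  dir = (cos 285°, sin 285°) = (0.2588, -0.9659); from cell (1,3)
  next x-line at t=2.5500, next y-line at t=0.6108; Δt_x=3.8637, Δt_y=1.0353
    y: enter (1,2) at t=0.6108
    y: enter (1,1) at t=1.6461
    x: enter (2,1) at t=2.5500
    y: enter (2,0) at t=2.6814 ← occupied
  → r_2 = 2.6814
beam 3: φ=45°, α=15°
  dir = (cos 15°, sin 15°) = (0.9659, 0.2588); from cell (1,3)
  next x-line at t=0.6833, next y-line at t=1.5841; Δt_x=1.0353, Δt_y=3.8637
    x: enter (2,3) at t=0.6833
    y: enter (2,4) at t=1.5841
    x: enter (3,4) at t=1.7186
    x: enter (4,4) at t=2.7538
    x: enter (5,4) at t=3.7891 ← occupied
  → r_3 = 3.7891
beam 4: φ=135°, α=105°
  dir = (cos 105°, sin 105°) = (-0.2588, 0.9659); from cell (1,3)
  next x-line at t=1.3137, next y-line at t=0.4245; Δt_x=3.8637, Δt_y=1.0353
    y: enter (1,4) at t=0.4245 ← occupied
  → r_4 = 0.4245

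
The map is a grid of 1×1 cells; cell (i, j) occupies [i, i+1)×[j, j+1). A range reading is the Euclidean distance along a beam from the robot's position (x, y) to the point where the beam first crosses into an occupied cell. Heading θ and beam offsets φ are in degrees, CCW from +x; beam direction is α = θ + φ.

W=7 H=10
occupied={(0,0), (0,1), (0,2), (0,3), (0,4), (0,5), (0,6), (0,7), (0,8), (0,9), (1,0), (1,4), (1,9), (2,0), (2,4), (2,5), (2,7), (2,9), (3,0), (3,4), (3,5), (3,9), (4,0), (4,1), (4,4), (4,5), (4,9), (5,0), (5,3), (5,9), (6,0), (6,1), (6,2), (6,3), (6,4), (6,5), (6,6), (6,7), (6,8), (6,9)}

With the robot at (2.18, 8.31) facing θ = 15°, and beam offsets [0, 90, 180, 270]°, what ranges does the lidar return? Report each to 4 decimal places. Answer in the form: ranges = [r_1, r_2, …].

ranges = [2.6660, 0.7143, 1.2216, 0.3209]

beam 1: φ=0°, α=15°
  direction (0.9659, 0.2588); cell (2,8); t to first gridline: x 0.8489, y 2.6660 (then +1.0353 / +3.8637)
    (3,8) via x @ 0.8489
    (4,8) via x @ 1.8842
    (4,9) via y @ 2.6660  # hit
  → r_1 = 2.6660
beam 2: φ=90°, α=105°
  direction (-0.2588, 0.9659); cell (2,8); t to first gridline: x 0.6955, y 0.7143 (then +3.8637 / +1.0353)
    (1,8) via x @ 0.6955
    (1,9) via y @ 0.7143  # hit
  → r_2 = 0.7143
beam 3: φ=180°, α=195°
  direction (-0.9659, -0.2588); cell (2,8); t to first gridline: x 0.1863, y 1.1977 (then +1.0353 / +3.8637)
    (1,8) via x @ 0.1863
    (1,7) via y @ 1.1977
    (0,7) via x @ 1.2216  # hit
  → r_3 = 1.2216
beam 4: φ=270°, α=285°
  direction (0.2588, -0.9659); cell (2,8); t to first gridline: x 3.1682, y 0.3209 (then +3.8637 / +1.0353)
    (2,7) via y @ 0.3209  # hit
  → r_4 = 0.3209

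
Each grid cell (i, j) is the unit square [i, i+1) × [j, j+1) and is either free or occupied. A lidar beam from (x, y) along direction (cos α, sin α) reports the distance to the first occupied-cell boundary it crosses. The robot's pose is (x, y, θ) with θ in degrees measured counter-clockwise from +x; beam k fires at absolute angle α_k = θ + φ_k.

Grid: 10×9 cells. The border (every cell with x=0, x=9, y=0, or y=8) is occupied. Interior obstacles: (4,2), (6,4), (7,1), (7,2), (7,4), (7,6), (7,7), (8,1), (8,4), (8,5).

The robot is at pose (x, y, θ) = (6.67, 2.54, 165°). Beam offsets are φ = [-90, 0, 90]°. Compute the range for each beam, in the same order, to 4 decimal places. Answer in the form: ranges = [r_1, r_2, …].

ranges = [1.5115, 1.7289, 1.5943]

beam 1: φ=-90°, α=75°
  direction (0.2588, 0.9659); cell (6,2); t to first gridline: x 1.2750, y 0.4762 (then +3.8637 / +1.0353)
    (6,3) via y @ 0.4762
    (7,3) via x @ 1.2750
    (7,4) via y @ 1.5115  # hit
  → r_1 = 1.5115
beam 2: φ=0°, α=165°
  direction (-0.9659, 0.2588); cell (6,2); t to first gridline: x 0.6936, y 1.7773 (then +1.0353 / +3.8637)
    (5,2) via x @ 0.6936
    (4,2) via x @ 1.7289  # hit
  → r_2 = 1.7289
beam 3: φ=90°, α=255°
  direction (-0.2588, -0.9659); cell (6,2); t to first gridline: x 2.5887, y 0.5590 (then +3.8637 / +1.0353)
    (6,1) via y @ 0.5590
    (6,0) via y @ 1.5943  # hit
  → r_3 = 1.5943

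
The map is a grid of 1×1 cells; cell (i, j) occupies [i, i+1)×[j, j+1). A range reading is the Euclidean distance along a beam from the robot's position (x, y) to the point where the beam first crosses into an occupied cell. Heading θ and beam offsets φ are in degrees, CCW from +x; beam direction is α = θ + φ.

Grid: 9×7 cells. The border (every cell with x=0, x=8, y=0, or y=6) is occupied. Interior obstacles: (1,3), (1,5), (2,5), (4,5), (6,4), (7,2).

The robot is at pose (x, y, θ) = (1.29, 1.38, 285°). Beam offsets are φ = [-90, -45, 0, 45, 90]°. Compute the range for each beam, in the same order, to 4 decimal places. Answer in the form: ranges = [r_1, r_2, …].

beam 1: φ=-90°, α=195°
  cosα=-0.9659 sinα=-0.2588 | (1,1) | tMaxX 0.3002 tMaxY 1.4682 | tΔX 1.0353 tΔY 3.8637
    t=0.3002 [x] (0,1) — stop
  → r_1 = 0.3002
beam 2: φ=-45°, α=240°
  cosα=-0.5000 sinα=-0.8660 | (1,1) | tMaxX 0.5800 tMaxY 0.4388 | tΔX 2.0000 tΔY 1.1547
    t=0.4388 [y] (1,0) — stop
  → r_2 = 0.4388
beam 3: φ=0°, α=285°
  cosα=0.2588 sinα=-0.9659 | (1,1) | tMaxX 2.7432 tMaxY 0.3934 | tΔX 3.8637 tΔY 1.0353
    t=0.3934 [y] (1,0) — stop
  → r_3 = 0.3934
beam 4: φ=45°, α=330°
  cosα=0.8660 sinα=-0.5000 | (1,1) | tMaxX 0.8198 tMaxY 0.7600 | tΔX 1.1547 tΔY 2.0000
    t=0.7600 [y] (1,0) — stop
  → r_4 = 0.7600
beam 5: φ=90°, α=15°
  cosα=0.9659 sinα=0.2588 | (1,1) | tMaxX 0.7350 tMaxY 2.3955 | tΔX 1.0353 tΔY 3.8637
    t=0.7350 [x] (2,1)
    t=1.7703 [x] (3,1)
    t=2.3955 [y] (3,2)
    t=2.8056 [x] (4,2)
    t=3.8409 [x] (5,2)
    t=4.8762 [x] (6,2)
    t=5.9114 [x] (7,2) — stop
  → r_5 = 5.9114

ranges = [0.3002, 0.4388, 0.3934, 0.7600, 5.9114]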